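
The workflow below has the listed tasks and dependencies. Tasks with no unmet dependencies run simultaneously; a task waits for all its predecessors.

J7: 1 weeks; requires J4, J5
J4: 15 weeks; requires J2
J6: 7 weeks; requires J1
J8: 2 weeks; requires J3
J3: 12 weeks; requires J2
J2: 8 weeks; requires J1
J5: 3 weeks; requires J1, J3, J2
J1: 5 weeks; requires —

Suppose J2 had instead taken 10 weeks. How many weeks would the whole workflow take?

31

The binding path is J1→J2→J3→J5→J7 = 5+8+12+3+1 = 29; finish at 29 weeks.
J2 lies on that path, so at 10 weeks the path becomes 31 weeks.
That remains the longest chain; total 31 weeks.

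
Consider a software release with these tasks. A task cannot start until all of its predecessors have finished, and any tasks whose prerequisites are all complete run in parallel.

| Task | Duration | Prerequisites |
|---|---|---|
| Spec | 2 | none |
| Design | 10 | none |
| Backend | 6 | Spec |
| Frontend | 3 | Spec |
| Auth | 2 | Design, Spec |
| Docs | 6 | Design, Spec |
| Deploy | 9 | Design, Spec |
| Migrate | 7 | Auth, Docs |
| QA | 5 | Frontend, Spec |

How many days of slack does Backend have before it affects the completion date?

Design→Docs→Migrate = 10+6+7 = 23 sets the makespan at 23 days.
The longest chain containing Backend totals 8 days.
Slack of Backend = 17 − 2 = 15 days.

15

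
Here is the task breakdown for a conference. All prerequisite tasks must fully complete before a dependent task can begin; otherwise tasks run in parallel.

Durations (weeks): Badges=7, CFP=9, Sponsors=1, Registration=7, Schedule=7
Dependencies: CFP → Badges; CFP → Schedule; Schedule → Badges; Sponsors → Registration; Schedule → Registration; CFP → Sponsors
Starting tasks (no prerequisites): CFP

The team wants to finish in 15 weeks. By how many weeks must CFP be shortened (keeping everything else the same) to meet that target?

8

Current finish: 23 weeks; target: 15.
CFP is on every critical path, so each week cut from CFP cuts the finish by one (this holds down to a finish of 15).
Need 23 − 15 = 8 weeks off CFP → CFP becomes 1 week, finish becomes 15.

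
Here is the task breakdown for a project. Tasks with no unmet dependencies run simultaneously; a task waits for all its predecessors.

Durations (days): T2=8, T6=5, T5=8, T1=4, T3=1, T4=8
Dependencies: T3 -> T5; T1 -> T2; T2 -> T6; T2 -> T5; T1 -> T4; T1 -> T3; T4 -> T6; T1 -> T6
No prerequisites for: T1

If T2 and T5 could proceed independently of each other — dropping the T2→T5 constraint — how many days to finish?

With the dependency in place, T1→T2→T5 = 4+8+8 = 20 sets the finish at 20 days.
Without T2→T5, T5's earliest start moves from 12 to 5.
After: T1→T2→T6 = 4+8+5 = 17 → 17 days.

17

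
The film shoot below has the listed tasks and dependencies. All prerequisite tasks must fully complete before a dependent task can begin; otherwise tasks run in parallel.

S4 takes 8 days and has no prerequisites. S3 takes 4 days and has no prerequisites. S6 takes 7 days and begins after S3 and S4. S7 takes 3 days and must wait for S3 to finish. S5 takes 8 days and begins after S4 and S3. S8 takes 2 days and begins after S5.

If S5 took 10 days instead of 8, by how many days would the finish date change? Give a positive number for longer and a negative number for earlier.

Actual critical path: S4→S5→S8 = 8+8+2 = 18 ⇒ 18 days.
Since S5 is critical, the +2 change carries straight to that chain (now 20 days).
No other chain overtakes it, so the finish is 20 days.
Change in finish: 20 − 18 = +2 days.

2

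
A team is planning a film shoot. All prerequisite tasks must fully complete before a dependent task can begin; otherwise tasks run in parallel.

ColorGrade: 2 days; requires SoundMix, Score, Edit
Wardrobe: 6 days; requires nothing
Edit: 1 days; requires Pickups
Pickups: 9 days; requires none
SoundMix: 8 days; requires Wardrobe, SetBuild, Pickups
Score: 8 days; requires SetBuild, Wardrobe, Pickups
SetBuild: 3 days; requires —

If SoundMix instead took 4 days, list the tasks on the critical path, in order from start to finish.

As given, the longest chain is Pickups→SoundMix→ColorGrade = 9+8+2 = 19, so the finish is 19 days.
SoundMix is on the critical path; changing it to 4 makes that path 15 days.
New critical path: Pickups→Score→ColorGrade = 9+8+2 = 19 ⇒ 19 days.

Pickups, Score, ColorGrade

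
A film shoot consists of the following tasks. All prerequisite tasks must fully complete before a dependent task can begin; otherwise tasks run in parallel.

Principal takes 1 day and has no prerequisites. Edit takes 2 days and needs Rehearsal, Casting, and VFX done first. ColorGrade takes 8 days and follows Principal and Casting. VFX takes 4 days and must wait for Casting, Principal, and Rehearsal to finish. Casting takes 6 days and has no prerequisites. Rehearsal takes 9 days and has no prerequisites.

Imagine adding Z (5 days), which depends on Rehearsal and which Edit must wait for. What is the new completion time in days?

16

Originally the project takes 15 days.
With Z inserted, Edit now waits for max(Rehearsal, Casting, VFX, Z).
New critical path: Rehearsal→Z→Edit = 9+5+2 = 16 ⇒ 16 days.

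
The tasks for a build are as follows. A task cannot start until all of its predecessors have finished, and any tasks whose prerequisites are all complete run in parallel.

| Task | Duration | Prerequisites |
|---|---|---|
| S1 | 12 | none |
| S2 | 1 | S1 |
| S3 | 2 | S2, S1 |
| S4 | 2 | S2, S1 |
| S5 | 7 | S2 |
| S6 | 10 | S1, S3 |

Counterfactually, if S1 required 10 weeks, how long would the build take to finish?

23

As given, the longest chain is S1→S2→S3→S6 = 12+1+2+10 = 25, so the finish is 25 weeks.
S1 is on the critical path; changing it to 10 makes that path 23 weeks.
No other chain overtakes it, so the finish is 23 weeks.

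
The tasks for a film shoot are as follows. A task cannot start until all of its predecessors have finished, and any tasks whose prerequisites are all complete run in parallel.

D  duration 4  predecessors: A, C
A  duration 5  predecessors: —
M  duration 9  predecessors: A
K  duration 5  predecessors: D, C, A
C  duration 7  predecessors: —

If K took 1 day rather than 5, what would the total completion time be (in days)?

14

The binding path is C→D→K = 7+4+5 = 16; finish at 16 days.
K lies on that path, so at 1 day the path becomes 12 days.
The binding chain switches to A→M = 5+9 = 14; finish 14 days.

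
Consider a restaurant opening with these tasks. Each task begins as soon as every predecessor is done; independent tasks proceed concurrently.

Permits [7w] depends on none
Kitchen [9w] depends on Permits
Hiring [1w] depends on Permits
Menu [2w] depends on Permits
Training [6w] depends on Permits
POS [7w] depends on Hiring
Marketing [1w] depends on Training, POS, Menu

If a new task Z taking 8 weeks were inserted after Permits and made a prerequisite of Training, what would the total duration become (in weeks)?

22

Originally the project takes 16 weeks.
With Z inserted, Training now waits for max(Permits, Z).
New critical path: Permits→Z→Training→Marketing = 7+8+6+1 = 22 ⇒ 22 weeks.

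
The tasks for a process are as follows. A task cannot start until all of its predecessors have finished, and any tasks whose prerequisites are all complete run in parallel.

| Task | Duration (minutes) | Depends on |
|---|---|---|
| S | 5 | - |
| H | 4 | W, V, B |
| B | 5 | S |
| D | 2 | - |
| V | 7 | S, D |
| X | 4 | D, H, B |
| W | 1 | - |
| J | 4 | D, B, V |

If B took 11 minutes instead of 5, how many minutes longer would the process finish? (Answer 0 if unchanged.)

The binding path is S→V→H→X = 5+7+4+4 = 20; finish at 20 minutes.
B is off the critical path — its longest chain is 18 minutes, giving 2 of slack.
Now S→B→H→X = 5+11+4+4 = 24 is longest, so the finish becomes 24 minutes.
Change in finish: 24 − 20 = +4 minutes.

4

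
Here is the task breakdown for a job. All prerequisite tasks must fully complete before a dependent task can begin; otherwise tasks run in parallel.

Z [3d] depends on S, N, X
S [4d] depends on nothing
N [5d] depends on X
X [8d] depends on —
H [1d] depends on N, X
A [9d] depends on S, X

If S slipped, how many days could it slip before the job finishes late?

The longest chain is X→A = 8+9 = 17; overall finish 17 days.
Longest path through S: 13 days (earliest finish 4, latest finish 8).
So S can slip 8 − 4 = 4 days.

4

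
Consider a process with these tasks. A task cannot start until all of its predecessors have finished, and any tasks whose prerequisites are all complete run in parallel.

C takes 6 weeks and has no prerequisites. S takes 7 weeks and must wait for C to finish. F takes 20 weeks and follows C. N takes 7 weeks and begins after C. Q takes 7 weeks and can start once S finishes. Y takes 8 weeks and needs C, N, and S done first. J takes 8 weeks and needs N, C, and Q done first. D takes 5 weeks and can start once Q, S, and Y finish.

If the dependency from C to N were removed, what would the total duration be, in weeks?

Before: longest chain C→S→Q→J = 6+7+7+8 = 28, finish 28.
Without C→N, N's earliest start moves from 6 to 0.
New critical path: C→S→Q→J = 6+7+7+8 = 28 ⇒ 28 weeks.

28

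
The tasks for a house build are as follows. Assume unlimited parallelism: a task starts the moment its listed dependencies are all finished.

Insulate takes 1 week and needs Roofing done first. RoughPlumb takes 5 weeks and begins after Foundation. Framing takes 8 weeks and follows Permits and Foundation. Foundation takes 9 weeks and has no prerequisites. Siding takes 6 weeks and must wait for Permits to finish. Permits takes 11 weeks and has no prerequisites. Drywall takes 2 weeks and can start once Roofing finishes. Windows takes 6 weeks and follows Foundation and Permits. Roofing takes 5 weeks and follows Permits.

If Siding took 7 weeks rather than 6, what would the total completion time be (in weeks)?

Baseline: Permits→Framing = 11+8 = 19 → 19 weeks.
The longest path through Siding is only 17 weeks, so Siding has float 2.
No other chain overtakes it, so the finish is 19 weeks.

19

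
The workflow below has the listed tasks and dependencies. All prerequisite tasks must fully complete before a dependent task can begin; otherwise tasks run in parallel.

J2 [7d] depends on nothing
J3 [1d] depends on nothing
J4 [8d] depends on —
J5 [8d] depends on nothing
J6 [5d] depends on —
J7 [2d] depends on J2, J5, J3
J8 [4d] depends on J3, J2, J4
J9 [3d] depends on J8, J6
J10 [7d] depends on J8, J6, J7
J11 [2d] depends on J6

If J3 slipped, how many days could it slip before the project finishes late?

J4→J8→J10 = 8+4+7 = 19 sets the makespan at 19 days.
The longest chain containing J3 totals 12 days.
Float = 19 − 12 = 7.

7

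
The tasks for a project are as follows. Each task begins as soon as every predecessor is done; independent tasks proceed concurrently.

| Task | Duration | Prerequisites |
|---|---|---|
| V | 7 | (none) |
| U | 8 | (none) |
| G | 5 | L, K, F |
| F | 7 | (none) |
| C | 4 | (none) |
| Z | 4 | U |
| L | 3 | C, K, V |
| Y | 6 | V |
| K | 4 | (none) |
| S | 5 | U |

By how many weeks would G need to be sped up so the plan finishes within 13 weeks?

2

Current finish: 15 weeks; target: 13.
G is on every critical path, so each week cut from G cuts the finish by one (this holds down to a finish of 13).
Need 15 − 13 = 2 weeks off G → G becomes 3 weeks, finish becomes 13.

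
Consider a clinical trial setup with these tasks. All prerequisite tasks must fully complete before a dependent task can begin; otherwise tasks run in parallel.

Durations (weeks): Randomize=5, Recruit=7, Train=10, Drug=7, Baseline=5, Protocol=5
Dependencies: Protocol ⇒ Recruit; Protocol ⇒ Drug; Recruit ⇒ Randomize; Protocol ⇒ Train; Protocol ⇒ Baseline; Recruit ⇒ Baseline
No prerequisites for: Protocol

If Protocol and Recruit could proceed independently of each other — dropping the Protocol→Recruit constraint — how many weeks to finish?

Before: longest chain Protocol→Recruit→Randomize = 5+7+5 = 17, finish 17.
Without Protocol→Recruit, Recruit's earliest start moves from 5 to 0.
New critical path: Protocol→Train = 5+10 = 15 ⇒ 15 weeks.

15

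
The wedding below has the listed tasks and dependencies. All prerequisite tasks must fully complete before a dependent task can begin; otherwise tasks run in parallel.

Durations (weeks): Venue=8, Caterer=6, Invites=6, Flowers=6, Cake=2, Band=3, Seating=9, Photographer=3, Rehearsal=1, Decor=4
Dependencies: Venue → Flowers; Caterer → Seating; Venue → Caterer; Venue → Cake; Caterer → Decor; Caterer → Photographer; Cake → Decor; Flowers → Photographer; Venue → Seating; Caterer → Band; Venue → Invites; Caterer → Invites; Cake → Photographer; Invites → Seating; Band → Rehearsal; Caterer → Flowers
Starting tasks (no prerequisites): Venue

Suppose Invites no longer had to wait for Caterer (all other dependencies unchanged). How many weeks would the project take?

Original critical path: Venue→Caterer→Invites→Seating = 8+6+6+9 = 29 ⇒ 29 weeks.
Without Caterer→Invites, Invites's earliest start moves from 14 to 8.
The longest chain is now Venue→Caterer→Flowers→Photographer = 8+6+6+3 = 23, so the project takes 23 weeks.

23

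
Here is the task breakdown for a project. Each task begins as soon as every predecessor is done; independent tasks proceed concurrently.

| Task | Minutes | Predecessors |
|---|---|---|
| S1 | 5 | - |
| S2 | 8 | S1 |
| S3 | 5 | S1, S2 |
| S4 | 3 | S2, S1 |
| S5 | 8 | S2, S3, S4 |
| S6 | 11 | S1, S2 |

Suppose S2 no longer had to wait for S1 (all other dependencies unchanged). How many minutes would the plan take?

Before: longest chain S1→S2→S3→S5 = 5+8+5+8 = 26, finish 26.
Without S1→S2, S2's earliest start moves from 5 to 0.
The longest chain is now S2→S3→S5 = 8+5+8 = 21, so the plan takes 21 minutes.

21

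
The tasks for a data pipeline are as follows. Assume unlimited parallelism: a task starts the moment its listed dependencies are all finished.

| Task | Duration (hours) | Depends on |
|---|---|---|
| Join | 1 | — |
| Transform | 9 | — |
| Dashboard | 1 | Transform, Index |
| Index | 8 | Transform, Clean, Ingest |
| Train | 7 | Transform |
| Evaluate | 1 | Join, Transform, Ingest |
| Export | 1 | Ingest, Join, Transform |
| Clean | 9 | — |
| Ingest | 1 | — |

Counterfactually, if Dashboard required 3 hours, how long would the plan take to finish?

20

As given, the longest chain is Clean→Index→Dashboard = 9+8+1 = 18, so the finish is 18 hours.
Since Dashboard is critical, the +2 change carries straight to that chain (now 20 hours).
That remains the longest chain; total 20 hours.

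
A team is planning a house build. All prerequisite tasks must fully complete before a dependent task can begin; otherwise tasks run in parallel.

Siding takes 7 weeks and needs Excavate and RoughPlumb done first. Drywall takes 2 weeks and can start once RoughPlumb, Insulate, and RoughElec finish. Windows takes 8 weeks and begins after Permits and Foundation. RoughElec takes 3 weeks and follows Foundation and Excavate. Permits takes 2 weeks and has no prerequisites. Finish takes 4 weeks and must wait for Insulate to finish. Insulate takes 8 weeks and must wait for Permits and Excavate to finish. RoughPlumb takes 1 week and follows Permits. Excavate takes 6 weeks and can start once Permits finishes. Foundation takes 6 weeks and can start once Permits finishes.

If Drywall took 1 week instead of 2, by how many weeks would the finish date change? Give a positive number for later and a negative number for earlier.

Actual critical path: Permits→Excavate→Insulate→Finish = 2+6+8+4 = 20 ⇒ 20 weeks.
Drywall has 2 weeks of float (longest path through it is 18).
That remains the longest chain; total 20 weeks.
Change in finish: 20 − 20 = +0 weeks.

0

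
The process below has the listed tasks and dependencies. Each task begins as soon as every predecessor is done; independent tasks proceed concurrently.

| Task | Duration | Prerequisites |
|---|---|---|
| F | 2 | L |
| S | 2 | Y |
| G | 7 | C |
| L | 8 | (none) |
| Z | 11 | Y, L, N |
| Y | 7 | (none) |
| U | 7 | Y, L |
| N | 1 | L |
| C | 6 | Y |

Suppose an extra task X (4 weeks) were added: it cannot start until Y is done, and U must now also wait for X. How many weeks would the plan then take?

20

Originally the plan takes 20 weeks.
With X inserted, U now waits for max(Y, L, X).
New critical path: L→N→Z = 8+1+11 = 20 ⇒ 20 weeks.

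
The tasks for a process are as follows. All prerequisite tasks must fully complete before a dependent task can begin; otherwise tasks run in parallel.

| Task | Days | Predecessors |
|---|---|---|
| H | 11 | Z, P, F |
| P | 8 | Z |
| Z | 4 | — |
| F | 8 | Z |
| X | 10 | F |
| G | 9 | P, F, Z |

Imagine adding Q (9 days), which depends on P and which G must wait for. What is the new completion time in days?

Originally the project takes 23 days.
With Q inserted, G now waits for max(P, F, Z, Q).
New critical path: Z→P→Q→G = 4+8+9+9 = 30 ⇒ 30 days.

30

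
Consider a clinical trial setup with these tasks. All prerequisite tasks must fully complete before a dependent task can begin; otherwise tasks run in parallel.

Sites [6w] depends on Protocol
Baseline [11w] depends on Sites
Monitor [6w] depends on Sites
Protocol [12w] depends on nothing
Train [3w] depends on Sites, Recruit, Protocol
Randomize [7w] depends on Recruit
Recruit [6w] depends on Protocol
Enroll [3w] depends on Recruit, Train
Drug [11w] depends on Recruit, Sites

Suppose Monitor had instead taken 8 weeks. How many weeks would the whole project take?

Baseline: Protocol→Sites→Drug = 12+6+11 = 29 → 29 weeks.
Monitor has 5 weeks of float (longest path through it is 24).
That remains the longest chain; total 29 weeks.

29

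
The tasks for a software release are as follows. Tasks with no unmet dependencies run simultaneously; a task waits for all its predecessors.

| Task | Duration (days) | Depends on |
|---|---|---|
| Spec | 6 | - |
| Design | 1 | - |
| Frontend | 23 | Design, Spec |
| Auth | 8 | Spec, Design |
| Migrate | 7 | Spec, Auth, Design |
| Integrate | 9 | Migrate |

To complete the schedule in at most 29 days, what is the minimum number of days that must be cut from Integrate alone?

1

Current finish: 30 days; target: 29.
Integrate is on every critical path, so each day cut from Integrate cuts the finish by one (this holds down to a finish of 29).
Need 30 − 29 = 1 day off Integrate → Integrate becomes 8 days, finish becomes 29.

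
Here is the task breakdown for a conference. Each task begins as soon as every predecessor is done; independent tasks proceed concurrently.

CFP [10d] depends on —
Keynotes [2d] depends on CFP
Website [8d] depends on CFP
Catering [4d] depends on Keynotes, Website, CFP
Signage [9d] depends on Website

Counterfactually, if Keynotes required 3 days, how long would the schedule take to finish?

Baseline: CFP→Website→Signage = 10+8+9 = 27 → 27 days.
Keynotes is off the critical path — its longest chain is 16 days, giving 11 of slack.
The critical path is still CFP→Website→Signage; finish is now 27 days.

27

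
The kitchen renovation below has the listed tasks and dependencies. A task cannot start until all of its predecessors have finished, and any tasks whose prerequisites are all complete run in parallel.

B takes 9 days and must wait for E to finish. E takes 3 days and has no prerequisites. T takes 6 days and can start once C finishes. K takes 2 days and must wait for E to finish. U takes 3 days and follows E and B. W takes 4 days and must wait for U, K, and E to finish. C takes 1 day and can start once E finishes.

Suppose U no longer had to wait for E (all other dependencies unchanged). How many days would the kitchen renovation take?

Before: longest chain E→B→U→W = 3+9+3+4 = 19, finish 19.
Dropping E→U doesn't change U's earliest start (12); another predecessor still binds.
The longest chain is now E→B→U→W = 3+9+3+4 = 19, so the kitchen renovation takes 19 days.

19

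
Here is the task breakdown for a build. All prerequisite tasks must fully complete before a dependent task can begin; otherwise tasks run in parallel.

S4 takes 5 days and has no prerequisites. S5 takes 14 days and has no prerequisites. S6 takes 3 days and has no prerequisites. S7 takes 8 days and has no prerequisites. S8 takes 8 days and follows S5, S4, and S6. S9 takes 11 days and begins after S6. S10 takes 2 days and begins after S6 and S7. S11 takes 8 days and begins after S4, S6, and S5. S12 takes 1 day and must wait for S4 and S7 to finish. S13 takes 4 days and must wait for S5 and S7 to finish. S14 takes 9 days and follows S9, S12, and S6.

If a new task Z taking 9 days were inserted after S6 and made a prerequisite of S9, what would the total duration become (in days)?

Originally the schedule takes 23 days.
With Z inserted, S9 now waits for max(S6, Z).
New critical path: S6→Z→S9→S14 = 3+9+11+9 = 32 ⇒ 32 days.

32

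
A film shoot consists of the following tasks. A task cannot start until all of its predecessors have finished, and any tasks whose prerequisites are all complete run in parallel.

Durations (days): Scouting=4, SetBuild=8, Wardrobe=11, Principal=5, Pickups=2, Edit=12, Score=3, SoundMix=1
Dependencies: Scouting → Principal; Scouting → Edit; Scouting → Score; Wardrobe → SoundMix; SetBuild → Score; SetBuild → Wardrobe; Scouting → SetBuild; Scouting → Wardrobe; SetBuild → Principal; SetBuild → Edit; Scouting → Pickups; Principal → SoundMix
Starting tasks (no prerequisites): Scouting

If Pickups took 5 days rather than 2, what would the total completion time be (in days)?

24

Critical path before the change: Scouting→SetBuild→Wardrobe→SoundMix = 4+8+11+1 = 24 giving 24 days.
Pickups is off the critical path — its longest chain is 6 days, giving 18 of slack.
No other chain overtakes it, so the finish is 24 days.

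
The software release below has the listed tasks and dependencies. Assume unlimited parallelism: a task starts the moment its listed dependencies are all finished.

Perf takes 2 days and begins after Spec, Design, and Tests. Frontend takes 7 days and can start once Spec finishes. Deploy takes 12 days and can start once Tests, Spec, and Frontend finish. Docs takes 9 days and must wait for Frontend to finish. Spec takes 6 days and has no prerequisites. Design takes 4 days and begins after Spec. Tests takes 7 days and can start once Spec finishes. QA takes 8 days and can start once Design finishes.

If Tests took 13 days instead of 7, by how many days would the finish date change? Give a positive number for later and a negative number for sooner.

6

Critical path before the change: Spec→Tests→Deploy = 6+7+12 = 25 giving 25 days.
Since Tests is critical, the +6 change carries straight to that chain (now 31 days).
No other chain overtakes it, so the finish is 31 days.
Change in finish: 31 − 25 = +6 days.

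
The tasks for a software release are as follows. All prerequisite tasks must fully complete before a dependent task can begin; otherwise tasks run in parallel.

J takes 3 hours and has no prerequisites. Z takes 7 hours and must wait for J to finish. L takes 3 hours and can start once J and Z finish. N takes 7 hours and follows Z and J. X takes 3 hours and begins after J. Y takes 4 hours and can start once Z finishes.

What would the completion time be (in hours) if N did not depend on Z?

Original critical path: J→Z→N = 3+7+7 = 17 ⇒ 17 hours.
Without Z→N, N's earliest start moves from 10 to 3.
New critical path: J→Z→Y = 3+7+4 = 14 ⇒ 14 hours.

14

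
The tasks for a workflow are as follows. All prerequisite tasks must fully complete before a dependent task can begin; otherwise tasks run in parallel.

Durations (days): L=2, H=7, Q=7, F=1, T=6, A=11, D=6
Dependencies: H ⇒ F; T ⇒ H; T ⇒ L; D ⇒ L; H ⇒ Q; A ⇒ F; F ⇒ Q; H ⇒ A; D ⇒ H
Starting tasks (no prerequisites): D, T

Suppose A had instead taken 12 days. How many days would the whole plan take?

33

Critical path before the change: D→H→A→F→Q = 6+7+11+1+7 = 32 giving 32 days.
A lies on that path, so at 12 days the path becomes 33 days.
The critical path is still D→H→A→F→Q; finish is now 33 days.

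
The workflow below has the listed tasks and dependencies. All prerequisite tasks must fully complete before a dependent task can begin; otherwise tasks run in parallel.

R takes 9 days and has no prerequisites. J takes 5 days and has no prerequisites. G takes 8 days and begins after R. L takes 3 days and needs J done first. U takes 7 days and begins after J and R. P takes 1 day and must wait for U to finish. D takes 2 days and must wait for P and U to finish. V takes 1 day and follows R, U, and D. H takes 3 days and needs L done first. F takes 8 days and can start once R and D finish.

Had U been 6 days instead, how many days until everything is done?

26

Critical path before the change: R→U→P→D→F = 9+7+1+2+8 = 27 giving 27 days.
Since U is critical, the -1 change carries straight to that chain (now 26 days).
That remains the longest chain; total 26 days.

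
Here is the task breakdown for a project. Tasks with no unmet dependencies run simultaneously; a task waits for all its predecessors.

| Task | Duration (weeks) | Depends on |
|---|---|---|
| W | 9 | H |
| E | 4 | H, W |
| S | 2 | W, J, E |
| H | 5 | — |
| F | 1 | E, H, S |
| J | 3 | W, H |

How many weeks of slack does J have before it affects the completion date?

1

The longest chain is H→W→E→S→F = 5+9+4+2+1 = 21; overall finish 21 weeks.
J finishes as early as 17 and must finish by 18.
So J can slip 18 − 17 = 1 week.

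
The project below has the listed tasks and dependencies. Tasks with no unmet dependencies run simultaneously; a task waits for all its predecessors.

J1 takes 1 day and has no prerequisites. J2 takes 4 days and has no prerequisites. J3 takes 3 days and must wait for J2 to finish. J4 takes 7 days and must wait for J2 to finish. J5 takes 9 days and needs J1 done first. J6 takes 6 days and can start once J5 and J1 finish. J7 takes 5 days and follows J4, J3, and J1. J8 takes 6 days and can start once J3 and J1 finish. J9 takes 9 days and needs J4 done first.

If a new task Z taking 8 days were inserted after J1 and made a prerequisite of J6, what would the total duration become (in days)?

20

Originally the project takes 20 days.
With Z inserted, J6 now waits for max(J5, J1, Z).
New critical path: J2→J4→J9 = 4+7+9 = 20 ⇒ 20 days.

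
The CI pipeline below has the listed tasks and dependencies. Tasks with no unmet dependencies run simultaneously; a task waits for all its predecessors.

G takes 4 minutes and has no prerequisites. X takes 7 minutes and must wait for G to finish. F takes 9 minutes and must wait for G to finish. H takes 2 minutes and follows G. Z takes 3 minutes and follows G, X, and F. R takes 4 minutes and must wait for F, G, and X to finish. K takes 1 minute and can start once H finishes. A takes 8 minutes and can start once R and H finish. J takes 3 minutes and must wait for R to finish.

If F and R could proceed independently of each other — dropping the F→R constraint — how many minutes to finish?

With the dependency in place, G→F→R→A = 4+9+4+8 = 25 sets the finish at 25 minutes.
Without F→R, R's earliest start moves from 13 to 11.
After: G→X→R→A = 4+7+4+8 = 23 → 23 minutes.

23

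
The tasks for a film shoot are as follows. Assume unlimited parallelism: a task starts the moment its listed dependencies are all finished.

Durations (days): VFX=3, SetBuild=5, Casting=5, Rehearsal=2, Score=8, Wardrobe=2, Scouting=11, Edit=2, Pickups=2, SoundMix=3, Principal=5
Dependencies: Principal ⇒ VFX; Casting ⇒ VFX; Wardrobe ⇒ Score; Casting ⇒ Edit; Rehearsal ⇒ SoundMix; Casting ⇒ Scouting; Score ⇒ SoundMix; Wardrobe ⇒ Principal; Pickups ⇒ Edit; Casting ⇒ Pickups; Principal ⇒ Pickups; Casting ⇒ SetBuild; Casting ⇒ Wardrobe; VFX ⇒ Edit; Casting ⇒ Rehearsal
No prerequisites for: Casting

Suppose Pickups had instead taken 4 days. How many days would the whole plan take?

The binding path is Casting→Wardrobe→Score→SoundMix = 5+2+8+3 = 18; finish at 18 days.
Pickups is off the critical path — its longest chain is 16 days, giving 2 of slack.
Now Casting→Wardrobe→Principal→Pickups→Edit = 5+2+5+4+2 = 18 is longest, so the finish becomes 18 days.

18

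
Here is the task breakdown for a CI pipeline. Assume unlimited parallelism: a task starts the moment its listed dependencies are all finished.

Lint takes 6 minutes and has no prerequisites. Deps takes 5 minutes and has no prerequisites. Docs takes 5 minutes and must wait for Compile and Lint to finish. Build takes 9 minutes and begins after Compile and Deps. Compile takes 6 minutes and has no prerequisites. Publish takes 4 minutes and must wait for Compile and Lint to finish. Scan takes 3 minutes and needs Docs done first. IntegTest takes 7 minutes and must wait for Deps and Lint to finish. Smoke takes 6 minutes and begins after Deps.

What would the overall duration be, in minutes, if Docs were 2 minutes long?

15

As given, the longest chain is Compile→Build = 6+9 = 15, so the finish is 15 minutes.
Docs is off the critical path — its longest chain is 14 minutes, giving 1 of slack.
The critical path is still Compile→Build; finish is now 15 minutes.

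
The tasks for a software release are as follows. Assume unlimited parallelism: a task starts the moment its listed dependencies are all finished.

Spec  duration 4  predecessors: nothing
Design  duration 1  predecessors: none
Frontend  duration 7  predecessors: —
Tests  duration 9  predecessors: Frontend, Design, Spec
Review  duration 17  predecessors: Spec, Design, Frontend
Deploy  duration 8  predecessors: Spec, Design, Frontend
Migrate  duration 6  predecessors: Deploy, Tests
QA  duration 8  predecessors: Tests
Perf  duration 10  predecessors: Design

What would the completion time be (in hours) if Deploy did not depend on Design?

With the dependency in place, Frontend→Tests→QA = 7+9+8 = 24 sets the finish at 24 hours.
Dropping Design→Deploy doesn't change Deploy's earliest start (7); another predecessor still binds.
After: Frontend→Tests→QA = 7+9+8 = 24 → 24 hours.

24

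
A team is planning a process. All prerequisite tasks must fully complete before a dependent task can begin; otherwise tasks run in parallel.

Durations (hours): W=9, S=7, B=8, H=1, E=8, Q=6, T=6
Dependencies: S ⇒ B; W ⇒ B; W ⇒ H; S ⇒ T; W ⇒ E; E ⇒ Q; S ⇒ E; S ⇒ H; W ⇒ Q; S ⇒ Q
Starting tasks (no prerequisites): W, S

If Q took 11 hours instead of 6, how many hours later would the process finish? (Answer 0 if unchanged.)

5

As given, the longest chain is W→E→Q = 9+8+6 = 23, so the finish is 23 hours.
Q is on the critical path; changing it to 11 makes that path 28 hours.
That remains the longest chain; total 28 hours.
Change in finish: 28 − 23 = +5 hours.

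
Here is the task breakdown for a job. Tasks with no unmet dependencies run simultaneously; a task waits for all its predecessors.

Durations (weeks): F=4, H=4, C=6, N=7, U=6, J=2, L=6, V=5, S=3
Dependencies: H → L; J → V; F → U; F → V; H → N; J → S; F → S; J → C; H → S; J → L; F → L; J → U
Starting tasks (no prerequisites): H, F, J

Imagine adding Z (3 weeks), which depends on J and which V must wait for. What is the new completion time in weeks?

11

Originally the project takes 11 weeks.
With Z inserted, V now waits for max(F, J, Z).
New critical path: H→N = 4+7 = 11 ⇒ 11 weeks.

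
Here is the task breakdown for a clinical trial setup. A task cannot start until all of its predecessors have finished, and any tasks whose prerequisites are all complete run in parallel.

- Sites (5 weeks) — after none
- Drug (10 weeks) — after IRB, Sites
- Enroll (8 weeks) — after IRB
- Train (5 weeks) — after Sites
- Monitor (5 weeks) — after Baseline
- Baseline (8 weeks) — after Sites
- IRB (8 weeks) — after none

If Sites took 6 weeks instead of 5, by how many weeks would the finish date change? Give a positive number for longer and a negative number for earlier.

1

Baseline: Sites→Baseline→Monitor = 5+8+5 = 18 → 18 weeks.
Sites lies on that path, so at 6 weeks the path becomes 19 weeks.
That remains the longest chain; total 19 weeks.
Change in finish: 19 − 18 = +1 weeks.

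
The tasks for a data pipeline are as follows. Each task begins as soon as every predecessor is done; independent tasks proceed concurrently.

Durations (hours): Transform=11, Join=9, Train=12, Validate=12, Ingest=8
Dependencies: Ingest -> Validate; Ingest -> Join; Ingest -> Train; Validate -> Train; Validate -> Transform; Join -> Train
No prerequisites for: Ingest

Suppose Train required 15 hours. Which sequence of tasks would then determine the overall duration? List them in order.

As given, the longest chain is Ingest→Validate→Train = 8+12+12 = 32, so the finish is 32 hours.
Train lies on that path, so at 15 hours the path becomes 35 hours.
The critical path is still Ingest→Validate→Train; finish is now 35 hours.

Ingest, Validate, Train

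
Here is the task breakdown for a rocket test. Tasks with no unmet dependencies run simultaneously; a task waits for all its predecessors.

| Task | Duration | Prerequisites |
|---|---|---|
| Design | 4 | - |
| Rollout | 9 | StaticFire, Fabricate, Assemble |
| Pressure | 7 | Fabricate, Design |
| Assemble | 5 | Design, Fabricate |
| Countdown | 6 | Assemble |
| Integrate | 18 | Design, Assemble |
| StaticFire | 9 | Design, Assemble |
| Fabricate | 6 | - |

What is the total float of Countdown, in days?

The longest chain is Fabricate→Assemble→StaticFire→Rollout = 6+5+9+9 = 29; overall finish 29 days.
The longest chain containing Countdown totals 17 days.
Slack of Countdown = 23 − 11 = 12 days.

12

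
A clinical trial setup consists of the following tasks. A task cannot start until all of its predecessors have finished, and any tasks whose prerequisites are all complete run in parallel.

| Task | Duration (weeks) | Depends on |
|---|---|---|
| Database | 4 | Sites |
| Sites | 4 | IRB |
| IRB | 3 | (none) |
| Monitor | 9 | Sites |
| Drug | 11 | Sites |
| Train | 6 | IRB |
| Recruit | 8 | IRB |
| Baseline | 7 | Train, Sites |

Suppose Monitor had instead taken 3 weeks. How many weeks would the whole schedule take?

Baseline: IRB→Sites→Drug = 3+4+11 = 18 → 18 weeks.
The longest path through Monitor is only 16 weeks, so Monitor has float 2.
That remains the longest chain; total 18 weeks.

18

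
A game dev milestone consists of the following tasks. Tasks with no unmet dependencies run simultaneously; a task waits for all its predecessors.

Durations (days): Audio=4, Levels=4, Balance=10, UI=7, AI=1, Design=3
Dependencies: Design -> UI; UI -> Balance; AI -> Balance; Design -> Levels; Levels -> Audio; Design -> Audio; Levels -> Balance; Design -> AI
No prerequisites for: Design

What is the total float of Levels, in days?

3

Critical path: Design→UI→Balance = 3+7+10 = 20, so the finish is 20 days.
Levels finishes as early as 7 and must finish by 10.
So Levels can slip 10 − 7 = 3 days.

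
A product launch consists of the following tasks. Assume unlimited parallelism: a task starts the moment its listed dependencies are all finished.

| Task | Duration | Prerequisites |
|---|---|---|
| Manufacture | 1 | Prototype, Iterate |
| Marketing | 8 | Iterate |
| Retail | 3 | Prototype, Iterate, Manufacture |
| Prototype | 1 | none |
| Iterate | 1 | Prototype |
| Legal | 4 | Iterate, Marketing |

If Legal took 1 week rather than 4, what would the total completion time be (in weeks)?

11

Critical path before the change: Prototype→Iterate→Marketing→Legal = 1+1+8+4 = 14 giving 14 weeks.
Legal lies on that path, so at 1 week the path becomes 11 weeks.
The critical path is still Prototype→Iterate→Marketing→Legal; finish is now 11 weeks.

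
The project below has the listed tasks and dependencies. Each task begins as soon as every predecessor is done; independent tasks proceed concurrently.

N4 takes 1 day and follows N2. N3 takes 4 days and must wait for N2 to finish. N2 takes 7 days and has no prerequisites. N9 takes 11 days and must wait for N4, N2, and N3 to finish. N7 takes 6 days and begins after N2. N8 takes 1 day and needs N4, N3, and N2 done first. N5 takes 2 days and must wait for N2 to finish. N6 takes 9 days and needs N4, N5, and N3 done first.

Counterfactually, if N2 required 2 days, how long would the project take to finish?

17

Actual critical path: N2→N3→N9 = 7+4+11 = 22 ⇒ 22 days.
N2 is on the critical path; changing it to 2 makes that path 17 days.
The critical path is still N2→N3→N9; finish is now 17 days.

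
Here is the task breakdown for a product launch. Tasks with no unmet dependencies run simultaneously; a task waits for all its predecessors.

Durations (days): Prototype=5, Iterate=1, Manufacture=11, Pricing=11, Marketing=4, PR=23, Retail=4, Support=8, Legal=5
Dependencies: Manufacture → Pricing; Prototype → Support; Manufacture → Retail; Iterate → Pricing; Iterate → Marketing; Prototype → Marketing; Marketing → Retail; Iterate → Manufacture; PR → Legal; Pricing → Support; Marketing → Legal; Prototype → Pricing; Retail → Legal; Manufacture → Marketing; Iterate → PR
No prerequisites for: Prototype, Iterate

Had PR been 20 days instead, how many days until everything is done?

The binding path is Iterate→Manufacture→Pricing→Support = 1+11+11+8 = 31; finish at 31 days.
The longest path through PR is only 29 days, so PR has float 2.
That remains the longest chain; total 31 days.

31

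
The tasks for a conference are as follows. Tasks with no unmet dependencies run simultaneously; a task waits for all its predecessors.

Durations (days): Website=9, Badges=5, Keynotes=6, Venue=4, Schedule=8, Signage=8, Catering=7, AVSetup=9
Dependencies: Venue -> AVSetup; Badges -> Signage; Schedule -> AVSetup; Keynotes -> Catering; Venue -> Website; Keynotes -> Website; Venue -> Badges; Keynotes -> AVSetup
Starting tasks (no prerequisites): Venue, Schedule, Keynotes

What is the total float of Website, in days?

2

Venue→Badges→Signage = 4+5+8 = 17 sets the makespan at 17 days.
Longest path through Website: 15 days (earliest finish 15, latest finish 17).
So Website can slip 17 − 15 = 2 days.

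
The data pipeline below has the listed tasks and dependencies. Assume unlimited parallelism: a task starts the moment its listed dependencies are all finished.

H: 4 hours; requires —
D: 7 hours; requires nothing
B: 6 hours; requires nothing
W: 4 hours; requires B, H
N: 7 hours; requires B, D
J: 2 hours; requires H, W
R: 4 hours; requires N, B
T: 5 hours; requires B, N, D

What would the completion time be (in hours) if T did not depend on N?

Before: longest chain D→N→T = 7+7+5 = 19, finish 19.
Without N→T, T's earliest start moves from 14 to 7.
After: D→N→R = 7+7+4 = 18 → 18 hours.

18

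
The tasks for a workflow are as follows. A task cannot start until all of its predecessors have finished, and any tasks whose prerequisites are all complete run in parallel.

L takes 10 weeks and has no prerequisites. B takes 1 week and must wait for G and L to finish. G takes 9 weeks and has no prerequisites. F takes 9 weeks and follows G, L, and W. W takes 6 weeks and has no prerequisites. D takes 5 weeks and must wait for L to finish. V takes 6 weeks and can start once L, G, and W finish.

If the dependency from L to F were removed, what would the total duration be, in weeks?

With the dependency in place, L→F = 10+9 = 19 sets the finish at 19 weeks.
Without L→F, F's earliest start moves from 10 to 9.
After: G→F = 9+9 = 18 → 18 weeks.

18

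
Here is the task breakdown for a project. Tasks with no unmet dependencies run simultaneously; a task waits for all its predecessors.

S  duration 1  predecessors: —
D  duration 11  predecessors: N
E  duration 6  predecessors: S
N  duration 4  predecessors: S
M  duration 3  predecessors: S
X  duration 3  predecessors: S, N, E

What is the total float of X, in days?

Critical path: S→N→D = 1+4+11 = 16, so the finish is 16 days.
The longest chain containing X totals 10 days.
Float = 16 − 10 = 6.

6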